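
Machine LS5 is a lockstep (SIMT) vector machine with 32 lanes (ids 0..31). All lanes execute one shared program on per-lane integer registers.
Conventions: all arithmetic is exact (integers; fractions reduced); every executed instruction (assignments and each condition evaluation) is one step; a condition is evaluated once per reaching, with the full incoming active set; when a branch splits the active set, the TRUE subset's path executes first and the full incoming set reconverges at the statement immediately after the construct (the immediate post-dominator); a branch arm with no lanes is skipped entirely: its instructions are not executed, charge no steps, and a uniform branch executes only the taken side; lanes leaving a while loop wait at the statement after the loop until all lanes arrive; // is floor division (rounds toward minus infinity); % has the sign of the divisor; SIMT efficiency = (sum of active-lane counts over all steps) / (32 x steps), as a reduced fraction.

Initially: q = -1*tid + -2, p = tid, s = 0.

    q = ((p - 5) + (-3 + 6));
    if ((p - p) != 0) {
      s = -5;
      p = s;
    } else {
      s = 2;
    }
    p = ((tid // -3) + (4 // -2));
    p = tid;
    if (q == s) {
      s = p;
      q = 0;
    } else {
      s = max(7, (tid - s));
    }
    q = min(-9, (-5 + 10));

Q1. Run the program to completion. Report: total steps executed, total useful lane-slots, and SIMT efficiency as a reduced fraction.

Answer: 10 steps, 257 useful, 257/320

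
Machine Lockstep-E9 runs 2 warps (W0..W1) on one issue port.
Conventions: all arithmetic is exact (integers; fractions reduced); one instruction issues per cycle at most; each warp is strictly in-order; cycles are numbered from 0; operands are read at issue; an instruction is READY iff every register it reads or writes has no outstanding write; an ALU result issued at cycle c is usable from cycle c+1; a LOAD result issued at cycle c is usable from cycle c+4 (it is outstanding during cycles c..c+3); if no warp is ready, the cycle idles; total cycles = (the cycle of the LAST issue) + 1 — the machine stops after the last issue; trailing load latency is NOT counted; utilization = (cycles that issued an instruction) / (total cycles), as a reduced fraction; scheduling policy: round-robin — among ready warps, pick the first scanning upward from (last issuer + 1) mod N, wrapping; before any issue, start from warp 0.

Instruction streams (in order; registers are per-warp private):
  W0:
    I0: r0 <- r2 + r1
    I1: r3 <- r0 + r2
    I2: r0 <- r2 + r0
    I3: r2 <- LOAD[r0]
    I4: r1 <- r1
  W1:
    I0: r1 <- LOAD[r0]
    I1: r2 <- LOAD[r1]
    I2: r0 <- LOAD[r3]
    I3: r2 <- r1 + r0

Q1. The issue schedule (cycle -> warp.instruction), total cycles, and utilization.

cycle 0: W0.I0
cycle 1: W1.I0
cycle 2: W0.I1
cycle 3: W0.I2
cycle 4: W0.I3
cycle 5: W1.I1
cycle 6: W0.I4
cycle 7: W1.I2
cycle 8: idle
cycle 9: idle
cycle 10: idle
cycle 11: W1.I3

Answer: 12 cycles, utilization 3/4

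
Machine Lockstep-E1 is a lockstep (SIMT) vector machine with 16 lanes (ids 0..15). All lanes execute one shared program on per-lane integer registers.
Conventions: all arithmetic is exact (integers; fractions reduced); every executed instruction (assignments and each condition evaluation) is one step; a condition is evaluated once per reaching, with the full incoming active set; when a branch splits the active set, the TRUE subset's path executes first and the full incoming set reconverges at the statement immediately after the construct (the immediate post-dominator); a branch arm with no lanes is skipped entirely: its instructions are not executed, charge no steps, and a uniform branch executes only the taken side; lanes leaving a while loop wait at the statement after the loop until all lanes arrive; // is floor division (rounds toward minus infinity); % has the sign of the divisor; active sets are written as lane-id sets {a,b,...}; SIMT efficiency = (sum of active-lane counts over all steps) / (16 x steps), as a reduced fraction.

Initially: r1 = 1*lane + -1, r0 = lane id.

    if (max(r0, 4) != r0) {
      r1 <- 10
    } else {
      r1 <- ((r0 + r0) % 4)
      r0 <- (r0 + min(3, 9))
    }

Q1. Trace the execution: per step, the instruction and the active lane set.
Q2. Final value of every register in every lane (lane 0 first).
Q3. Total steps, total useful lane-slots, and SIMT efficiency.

step 0: eval (max(r0, 4) != r0)      {0,1,2,3,4,5,6,7,8,9,10,11,12,13,14,15}
step 1: r1 <- 10                     {0,1,2,3}
step 2: r1 <- ((r0 + r0) % 4)        {4,5,6,7,8,9,10,11,12,13,14,15}
step 3: r0 <- (r0 + min(3, 9))       {4,5,6,7,8,9,10,11,12,13,14,15}

Answer: 4 steps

r1: 10,10,10,10,0,2,0,2,0,2,0,2,0,2,0,2
r0: 0,1,2,3,7,8,9,10,11,12,13,14,15,16,17,18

steps = 4; useful = 44; efficiency = 44/64 = 11/16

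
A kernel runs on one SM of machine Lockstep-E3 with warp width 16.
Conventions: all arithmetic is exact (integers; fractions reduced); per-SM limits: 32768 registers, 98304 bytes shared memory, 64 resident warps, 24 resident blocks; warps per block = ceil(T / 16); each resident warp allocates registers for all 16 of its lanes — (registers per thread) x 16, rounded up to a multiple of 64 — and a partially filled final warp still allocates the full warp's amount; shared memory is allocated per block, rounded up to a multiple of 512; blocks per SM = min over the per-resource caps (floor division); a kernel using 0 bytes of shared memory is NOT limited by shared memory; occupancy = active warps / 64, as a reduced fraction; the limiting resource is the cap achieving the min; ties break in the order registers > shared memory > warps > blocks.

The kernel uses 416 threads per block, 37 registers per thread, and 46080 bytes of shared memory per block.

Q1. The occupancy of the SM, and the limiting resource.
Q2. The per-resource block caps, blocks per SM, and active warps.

Answer: occupancy 13/32, limited by registers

registers: 1 block
shared memory: 2 blocks
warps: 2 blocks
blocks: 24 blocks

Answer: 1 block, 26 active warps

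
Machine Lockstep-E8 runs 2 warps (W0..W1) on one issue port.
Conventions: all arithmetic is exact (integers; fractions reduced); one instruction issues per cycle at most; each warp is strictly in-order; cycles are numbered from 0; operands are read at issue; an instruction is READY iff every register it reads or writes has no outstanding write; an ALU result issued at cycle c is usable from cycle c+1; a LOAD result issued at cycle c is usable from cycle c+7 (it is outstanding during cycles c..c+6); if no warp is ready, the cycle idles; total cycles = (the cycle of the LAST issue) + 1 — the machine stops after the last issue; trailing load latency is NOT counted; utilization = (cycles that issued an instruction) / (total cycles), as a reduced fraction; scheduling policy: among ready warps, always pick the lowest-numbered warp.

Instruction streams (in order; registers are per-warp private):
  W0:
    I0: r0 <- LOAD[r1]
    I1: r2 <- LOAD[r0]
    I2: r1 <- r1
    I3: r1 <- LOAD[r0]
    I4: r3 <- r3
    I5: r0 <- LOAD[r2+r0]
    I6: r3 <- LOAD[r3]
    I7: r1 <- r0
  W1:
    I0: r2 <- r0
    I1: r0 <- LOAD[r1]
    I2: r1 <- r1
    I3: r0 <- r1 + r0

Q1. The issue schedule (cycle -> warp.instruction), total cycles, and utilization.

cycle 0: W0.I0
cycle 1: W1.I0
cycle 2: W1.I1
cycle 3: W1.I2
cycle 4: idle
cycle 5: idle
cycle 6: idle
cycle 7: W0.I1
cycle 8: W0.I2
cycle 9: W0.I3
cycle 10: W0.I4
cycle 11: W1.I3
cycle 12: idle
cycle 13: idle
cycle 14: W0.I5
cycle 15: W0.I6
cycle 16: idle
cycle 17: idle
cycle 18: idle
cycle 19: idle
cycle 20: idle
cycle 21: W0.I7

Answer: 22 cycles, utilization 6/11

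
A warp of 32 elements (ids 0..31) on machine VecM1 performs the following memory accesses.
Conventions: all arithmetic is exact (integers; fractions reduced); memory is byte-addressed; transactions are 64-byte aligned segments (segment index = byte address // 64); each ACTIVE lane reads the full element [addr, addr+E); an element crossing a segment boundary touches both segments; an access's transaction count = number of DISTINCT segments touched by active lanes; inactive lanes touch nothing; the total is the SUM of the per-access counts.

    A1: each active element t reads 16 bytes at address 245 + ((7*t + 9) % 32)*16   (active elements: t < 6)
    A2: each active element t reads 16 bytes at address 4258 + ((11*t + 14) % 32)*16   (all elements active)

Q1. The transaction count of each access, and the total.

A1: 6 transactions
A2: 9 transactions

Answer: 6,9; total 15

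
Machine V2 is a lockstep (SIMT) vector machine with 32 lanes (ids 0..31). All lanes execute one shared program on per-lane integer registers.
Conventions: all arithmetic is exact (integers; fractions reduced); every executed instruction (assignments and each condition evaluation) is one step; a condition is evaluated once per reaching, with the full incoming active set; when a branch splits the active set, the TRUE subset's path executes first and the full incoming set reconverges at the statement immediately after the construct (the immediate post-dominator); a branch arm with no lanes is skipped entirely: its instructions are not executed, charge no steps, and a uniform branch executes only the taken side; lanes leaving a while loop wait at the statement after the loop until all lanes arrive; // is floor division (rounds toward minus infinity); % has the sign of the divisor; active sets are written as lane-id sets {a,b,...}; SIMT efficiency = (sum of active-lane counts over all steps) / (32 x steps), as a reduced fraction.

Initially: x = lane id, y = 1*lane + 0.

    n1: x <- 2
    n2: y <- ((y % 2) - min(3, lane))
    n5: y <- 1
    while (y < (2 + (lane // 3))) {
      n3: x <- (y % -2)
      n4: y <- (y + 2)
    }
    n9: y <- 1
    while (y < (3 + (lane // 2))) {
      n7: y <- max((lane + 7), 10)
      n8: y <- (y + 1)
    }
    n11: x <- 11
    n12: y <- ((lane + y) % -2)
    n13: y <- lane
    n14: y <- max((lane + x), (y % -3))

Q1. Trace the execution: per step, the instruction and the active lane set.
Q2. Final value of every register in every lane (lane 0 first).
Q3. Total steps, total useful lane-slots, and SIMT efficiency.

step 0: x <- 2                       {0,1,2,3,4,5,6,7,8,9,10,11,12,13,14,15,16,17,18,19,20,21,22,23,24,25,26,27,28,29,30,31}
step 1: y <- ((y % 2) - min(3, lane)) {0,1,2,3,4,5,6,7,8,9,10,11,12,13,14,15,16,17,18,19,20,21,22,23,24,25,26,27,28,29,30,31}
step 2: y <- 1                       {0,1,2,3,4,5,6,7,8,9,10,11,12,13,14,15,16,17,18,19,20,21,22,23,24,25,26,27,28,29,30,31}
step 3: eval (y < (2 + (lane // 3))) {0,1,2,3,4,5,6,7,8,9,10,11,12,13,14,15,16,17,18,19,20,21,22,23,24,25,26,27,28,29,30,31}
step 4: x <- (y % -2)                {0,1,2,3,4,5,6,7,8,9,10,11,12,13,14,15,16,17,18,19,20,21,22,23,24,25,26,27,28,29,30,31}
step 5: y <- (y + 2)                 {0,1,2,3,4,5,6,7,8,9,10,11,12,13,14,15,16,17,18,19,20,21,22,23,24,25,26,27,28,29,30,31}
step 6: eval (y < (2 + (lane // 3))) {0,1,2,3,4,5,6,7,8,9,10,11,12,13,14,15,16,17,18,19,20,21,22,23,24,25,26,27,28,29,30,31}
step 7: x <- (y % -2)                {6,7,8,9,10,11,12,13,14,15,16,17,18,19,20,21,22,23,24,25,26,27,28,29,30,31}
step 8: y <- (y + 2)                 {6,7,8,9,10,11,12,13,14,15,16,17,18,19,20,21,22,23,24,25,26,27,28,29,30,31}
step 9: eval (y < (2 + (lane // 3))) {6,7,8,9,10,11,12,13,14,15,16,17,18,19,20,21,22,23,24,25,26,27,28,29,30,31}
step 10: x <- (y % -2)                {12,13,14,15,16,17,18,19,20,21,22,23,24,25,26,27,28,29,30,31}
step 11: y <- (y + 2)                 {12,13,14,15,16,17,18,19,20,21,22,23,24,25,26,27,28,29,30,31}
step 12: eval (y < (2 + (lane // 3))) {12,13,14,15,16,17,18,19,20,21,22,23,24,25,26,27,28,29,30,31}
step 13: x <- (y % -2)                {18,19,20,21,22,23,24,25,26,27,28,29,30,31}
step 14: y <- (y + 2)                 {18,19,20,21,22,23,24,25,26,27,28,29,30,31}
step 15: eval (y < (2 + (lane // 3))) {18,19,20,21,22,23,24,25,26,27,28,29,30,31}
step 16: x <- (y % -2)                {24,25,26,27,28,29,30,31}
step 17: y <- (y + 2)                 {24,25,26,27,28,29,30,31}
step 18: eval (y < (2 + (lane // 3))) {24,25,26,27,28,29,30,31}
step 19: x <- (y % -2)                {30,31}
step 20: y <- (y + 2)                 {30,31}
step 21: eval (y < (2 + (lane // 3))) {30,31}
step 22: y <- 1                       {0,1,2,3,4,5,6,7,8,9,10,11,12,13,14,15,16,17,18,19,20,21,22,23,24,25,26,27,28,29,30,31}
step 23: eval (y < (3 + (lane // 2))) {0,1,2,3,4,5,6,7,8,9,10,11,12,13,14,15,16,17,18,19,20,21,22,23,24,25,26,27,28,29,30,31}
step 24: y <- max((lane + 7), 10)     {0,1,2,3,4,5,6,7,8,9,10,11,12,13,14,15,16,17,18,19,20,21,22,23,24,25,26,27,28,29,30,31}
step 25: y <- (y + 1)                 {0,1,2,3,4,5,6,7,8,9,10,11,12,13,14,15,16,17,18,19,20,21,22,23,24,25,26,27,28,29,30,31}
step 26: eval (y < (3 + (lane // 2))) {0,1,2,3,4,5,6,7,8,9,10,11,12,13,14,15,16,17,18,19,20,21,22,23,24,25,26,27,28,29,30,31}
step 27: x <- 11                      {0,1,2,3,4,5,6,7,8,9,10,11,12,13,14,15,16,17,18,19,20,21,22,23,24,25,26,27,28,29,30,31}
step 28: y <- ((lane + y) % -2)       {0,1,2,3,4,5,6,7,8,9,10,11,12,13,14,15,16,17,18,19,20,21,22,23,24,25,26,27,28,29,30,31}
step 29: y <- lane                    {0,1,2,3,4,5,6,7,8,9,10,11,12,13,14,15,16,17,18,19,20,21,22,23,24,25,26,27,28,29,30,31}
step 30: y <- max((lane + x), (y % -3)) {0,1,2,3,4,5,6,7,8,9,10,11,12,13,14,15,16,17,18,19,20,21,22,23,24,25,26,27,28,29,30,31}

Answer: 31 steps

x: 11,11,11,11,11,11,11,11,11,11,11,11,11,11,11,11,11,11,11,11,11,11,11,11,11,11,11,11,11,11,11,11
y: 11,12,13,14,15,16,17,18,19,20,21,22,23,24,25,26,27,28,29,30,31,32,33,34,35,36,37,38,39,40,41,42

steps = 31; useful = 722; efficiency = 722/992 = 361/496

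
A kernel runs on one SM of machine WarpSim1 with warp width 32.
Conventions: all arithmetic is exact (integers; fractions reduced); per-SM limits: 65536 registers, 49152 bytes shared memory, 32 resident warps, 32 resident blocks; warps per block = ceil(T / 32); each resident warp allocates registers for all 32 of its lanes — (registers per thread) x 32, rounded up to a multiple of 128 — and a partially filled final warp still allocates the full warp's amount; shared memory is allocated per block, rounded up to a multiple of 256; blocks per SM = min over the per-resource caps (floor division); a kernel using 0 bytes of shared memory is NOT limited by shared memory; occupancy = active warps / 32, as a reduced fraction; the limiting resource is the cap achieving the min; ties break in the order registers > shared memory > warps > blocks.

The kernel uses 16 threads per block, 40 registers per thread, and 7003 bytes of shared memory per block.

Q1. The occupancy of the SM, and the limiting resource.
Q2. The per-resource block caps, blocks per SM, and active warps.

Answer: occupancy 3/16, limited by shared memory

registers: 51 blocks
shared memory: 6 blocks
warps: 32 blocks
blocks: 32 blocks

Answer: 6 blocks, 6 active warps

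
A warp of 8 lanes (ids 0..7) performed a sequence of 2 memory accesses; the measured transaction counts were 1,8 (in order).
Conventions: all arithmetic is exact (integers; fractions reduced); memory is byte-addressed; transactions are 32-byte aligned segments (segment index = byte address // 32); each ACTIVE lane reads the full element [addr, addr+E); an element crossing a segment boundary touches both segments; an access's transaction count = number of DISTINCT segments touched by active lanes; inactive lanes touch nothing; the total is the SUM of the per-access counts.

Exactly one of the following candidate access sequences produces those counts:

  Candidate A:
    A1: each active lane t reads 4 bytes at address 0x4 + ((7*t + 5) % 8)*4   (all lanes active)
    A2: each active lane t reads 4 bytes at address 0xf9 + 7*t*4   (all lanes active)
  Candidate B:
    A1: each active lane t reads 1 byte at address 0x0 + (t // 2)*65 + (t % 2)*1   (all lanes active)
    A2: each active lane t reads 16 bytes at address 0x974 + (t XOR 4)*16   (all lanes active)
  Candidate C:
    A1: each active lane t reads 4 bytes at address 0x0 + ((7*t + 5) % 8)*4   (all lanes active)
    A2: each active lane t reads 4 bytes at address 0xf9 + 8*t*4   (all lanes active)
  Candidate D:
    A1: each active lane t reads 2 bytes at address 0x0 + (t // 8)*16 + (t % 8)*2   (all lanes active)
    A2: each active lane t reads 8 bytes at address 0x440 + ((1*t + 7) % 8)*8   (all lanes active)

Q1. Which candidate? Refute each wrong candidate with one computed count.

A: A1 gives 2 transactions, not 1
B: A1 gives 4 transactions, not 1
D: A2 gives 2 transactions, not 8
C: all counts match (1,8)

Answer: C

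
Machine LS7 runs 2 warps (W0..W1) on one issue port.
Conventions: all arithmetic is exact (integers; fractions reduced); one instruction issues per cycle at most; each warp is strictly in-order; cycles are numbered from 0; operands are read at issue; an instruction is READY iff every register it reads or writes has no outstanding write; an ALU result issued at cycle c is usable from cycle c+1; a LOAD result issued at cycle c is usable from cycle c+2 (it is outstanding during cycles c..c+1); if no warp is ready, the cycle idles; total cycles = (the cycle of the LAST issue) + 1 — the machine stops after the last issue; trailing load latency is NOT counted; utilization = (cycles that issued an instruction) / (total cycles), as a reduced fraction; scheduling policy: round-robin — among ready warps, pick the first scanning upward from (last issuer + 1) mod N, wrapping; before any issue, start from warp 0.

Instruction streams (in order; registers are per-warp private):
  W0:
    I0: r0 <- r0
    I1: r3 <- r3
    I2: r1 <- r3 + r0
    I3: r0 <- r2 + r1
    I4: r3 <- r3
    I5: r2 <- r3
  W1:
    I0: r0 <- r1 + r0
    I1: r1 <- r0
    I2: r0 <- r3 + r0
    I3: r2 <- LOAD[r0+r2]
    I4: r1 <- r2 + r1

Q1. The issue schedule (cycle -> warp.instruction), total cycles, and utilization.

cycle 0: W0.I0
cycle 1: W1.I0
cycle 2: W0.I1
cycle 3: W1.I1
cycle 4: W0.I2
cycle 5: W1.I2
cycle 6: W0.I3
cycle 7: W1.I3
cycle 8: W0.I4
cycle 9: W1.I4
cycle 10: W0.I5

Answer: 11 cycles, utilization 1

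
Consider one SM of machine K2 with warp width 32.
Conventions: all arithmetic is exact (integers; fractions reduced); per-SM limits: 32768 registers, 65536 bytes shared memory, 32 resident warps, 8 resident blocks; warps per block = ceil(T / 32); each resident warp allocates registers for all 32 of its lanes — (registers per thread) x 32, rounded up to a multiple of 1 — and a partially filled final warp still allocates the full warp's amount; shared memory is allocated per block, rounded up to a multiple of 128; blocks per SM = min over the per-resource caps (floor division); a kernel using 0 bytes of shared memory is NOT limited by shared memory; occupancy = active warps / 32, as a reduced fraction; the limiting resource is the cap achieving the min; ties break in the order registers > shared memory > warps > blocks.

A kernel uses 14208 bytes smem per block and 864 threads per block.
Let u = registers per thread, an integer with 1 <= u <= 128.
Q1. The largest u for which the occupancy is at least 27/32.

Answer: u = 37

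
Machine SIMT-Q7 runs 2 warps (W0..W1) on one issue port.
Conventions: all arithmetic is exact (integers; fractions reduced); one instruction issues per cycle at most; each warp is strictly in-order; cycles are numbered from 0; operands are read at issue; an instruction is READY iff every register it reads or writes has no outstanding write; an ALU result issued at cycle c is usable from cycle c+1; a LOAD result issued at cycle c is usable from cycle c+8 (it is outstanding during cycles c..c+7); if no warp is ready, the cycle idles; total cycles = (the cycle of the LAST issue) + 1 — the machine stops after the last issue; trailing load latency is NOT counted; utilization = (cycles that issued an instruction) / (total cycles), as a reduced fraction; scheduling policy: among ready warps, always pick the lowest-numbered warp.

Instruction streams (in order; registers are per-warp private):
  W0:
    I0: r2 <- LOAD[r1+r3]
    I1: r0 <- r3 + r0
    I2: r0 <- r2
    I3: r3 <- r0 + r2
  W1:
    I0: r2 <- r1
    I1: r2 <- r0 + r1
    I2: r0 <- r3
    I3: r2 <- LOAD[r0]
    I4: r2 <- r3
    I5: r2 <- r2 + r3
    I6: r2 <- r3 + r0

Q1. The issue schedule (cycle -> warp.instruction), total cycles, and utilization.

cycle 0: W0.I0
cycle 1: W0.I1
cycle 2: W1.I0
cycle 3: W1.I1
cycle 4: W1.I2
cycle 5: W1.I3
cycle 6: idle
cycle 7: idle
cycle 8: W0.I2
cycle 9: W0.I3
cycle 10: idle
cycle 11: idle
cycle 12: idle
cycle 13: W1.I4
cycle 14: W1.I5
cycle 15: W1.I6

Answer: 16 cycles, utilization 11/16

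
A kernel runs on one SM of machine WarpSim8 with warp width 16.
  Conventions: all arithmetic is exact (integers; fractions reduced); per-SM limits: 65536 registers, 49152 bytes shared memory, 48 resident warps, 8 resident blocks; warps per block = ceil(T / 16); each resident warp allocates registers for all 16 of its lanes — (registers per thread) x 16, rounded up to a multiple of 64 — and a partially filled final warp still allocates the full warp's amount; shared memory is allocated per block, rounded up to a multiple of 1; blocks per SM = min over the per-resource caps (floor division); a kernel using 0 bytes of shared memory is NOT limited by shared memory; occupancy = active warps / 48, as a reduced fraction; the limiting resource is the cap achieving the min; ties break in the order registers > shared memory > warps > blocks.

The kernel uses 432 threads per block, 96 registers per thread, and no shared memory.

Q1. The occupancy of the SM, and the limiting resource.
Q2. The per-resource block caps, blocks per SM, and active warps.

Answer: occupancy 9/16, limited by registers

registers: 1 block
shared memory: no limit (kernel uses none)
warps: 1 block
blocks: 8 blocks

Answer: 1 block, 27 active warps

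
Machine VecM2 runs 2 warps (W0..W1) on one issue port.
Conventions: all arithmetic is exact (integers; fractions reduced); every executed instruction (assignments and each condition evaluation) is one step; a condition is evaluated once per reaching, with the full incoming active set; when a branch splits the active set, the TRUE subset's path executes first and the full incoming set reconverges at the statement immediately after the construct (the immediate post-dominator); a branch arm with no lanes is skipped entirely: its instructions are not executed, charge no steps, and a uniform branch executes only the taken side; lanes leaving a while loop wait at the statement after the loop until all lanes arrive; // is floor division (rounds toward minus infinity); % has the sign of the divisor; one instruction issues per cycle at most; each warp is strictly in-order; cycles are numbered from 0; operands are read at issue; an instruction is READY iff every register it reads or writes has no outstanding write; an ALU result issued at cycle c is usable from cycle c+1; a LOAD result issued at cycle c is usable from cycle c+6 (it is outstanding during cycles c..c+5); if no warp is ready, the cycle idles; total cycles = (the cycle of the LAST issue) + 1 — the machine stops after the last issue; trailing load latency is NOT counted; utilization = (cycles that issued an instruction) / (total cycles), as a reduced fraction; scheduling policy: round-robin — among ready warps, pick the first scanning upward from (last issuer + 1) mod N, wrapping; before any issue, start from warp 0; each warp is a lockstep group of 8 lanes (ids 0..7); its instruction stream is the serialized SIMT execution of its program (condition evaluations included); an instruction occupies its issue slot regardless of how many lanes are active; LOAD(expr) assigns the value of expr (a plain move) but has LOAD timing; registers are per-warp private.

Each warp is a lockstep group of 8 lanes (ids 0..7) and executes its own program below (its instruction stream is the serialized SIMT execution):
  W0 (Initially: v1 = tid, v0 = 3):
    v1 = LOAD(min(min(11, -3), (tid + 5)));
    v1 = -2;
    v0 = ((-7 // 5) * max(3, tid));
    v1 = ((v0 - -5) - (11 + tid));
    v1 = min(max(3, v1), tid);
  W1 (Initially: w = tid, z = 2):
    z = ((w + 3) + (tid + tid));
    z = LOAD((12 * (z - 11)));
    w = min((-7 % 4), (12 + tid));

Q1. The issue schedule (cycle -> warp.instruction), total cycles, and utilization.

cycle 0: W0.I0
cycle 1: W1.I0
cycle 2: W1.I1
cycle 3: W1.I2
cycle 4: idle
cycle 5: idle
cycle 6: W0.I1
cycle 7: W0.I2
cycle 8: W0.I3
cycle 9: W0.I4

Answer: 10 cycles, utilization 4/5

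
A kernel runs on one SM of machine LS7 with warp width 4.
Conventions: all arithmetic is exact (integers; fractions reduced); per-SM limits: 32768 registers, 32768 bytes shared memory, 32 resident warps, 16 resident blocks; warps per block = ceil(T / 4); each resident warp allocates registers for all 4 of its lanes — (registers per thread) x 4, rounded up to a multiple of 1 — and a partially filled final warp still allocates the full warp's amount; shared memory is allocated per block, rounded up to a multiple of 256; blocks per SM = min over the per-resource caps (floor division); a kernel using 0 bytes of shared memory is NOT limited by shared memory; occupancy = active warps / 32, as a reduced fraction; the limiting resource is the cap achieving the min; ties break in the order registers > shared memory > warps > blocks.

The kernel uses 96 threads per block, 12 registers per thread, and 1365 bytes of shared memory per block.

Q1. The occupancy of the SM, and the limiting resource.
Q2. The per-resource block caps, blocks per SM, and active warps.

Answer: occupancy 3/4, limited by warps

registers: 28 blocks
shared memory: 21 blocks
warps: 1 block
blocks: 16 blocks

Answer: 1 block, 24 active warps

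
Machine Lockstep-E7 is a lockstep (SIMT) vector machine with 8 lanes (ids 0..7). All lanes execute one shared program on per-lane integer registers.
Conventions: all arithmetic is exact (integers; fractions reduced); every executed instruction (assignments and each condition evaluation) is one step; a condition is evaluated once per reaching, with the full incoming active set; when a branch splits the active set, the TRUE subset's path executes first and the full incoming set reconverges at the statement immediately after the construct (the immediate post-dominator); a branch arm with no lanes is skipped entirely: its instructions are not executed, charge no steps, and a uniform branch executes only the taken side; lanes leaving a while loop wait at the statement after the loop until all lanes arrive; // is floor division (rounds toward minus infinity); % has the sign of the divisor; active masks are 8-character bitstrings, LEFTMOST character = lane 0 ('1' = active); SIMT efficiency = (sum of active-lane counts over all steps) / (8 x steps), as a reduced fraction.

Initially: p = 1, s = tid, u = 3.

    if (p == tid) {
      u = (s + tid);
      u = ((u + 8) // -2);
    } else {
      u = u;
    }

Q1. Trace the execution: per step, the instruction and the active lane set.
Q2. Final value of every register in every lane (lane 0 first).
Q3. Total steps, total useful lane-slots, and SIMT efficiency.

step 0: eval (p == tid)              11111111
step 1: u <- (s + tid)               01000000
step 2: u <- ((u + 8) // -2)         01000000
step 3: u <- u                       10111111

Answer: 4 steps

p: 1,1,1,1,1,1,1,1
s: 0,1,2,3,4,5,6,7
u: 3,-5,3,3,3,3,3,3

steps = 4; useful = 17; efficiency = 17/32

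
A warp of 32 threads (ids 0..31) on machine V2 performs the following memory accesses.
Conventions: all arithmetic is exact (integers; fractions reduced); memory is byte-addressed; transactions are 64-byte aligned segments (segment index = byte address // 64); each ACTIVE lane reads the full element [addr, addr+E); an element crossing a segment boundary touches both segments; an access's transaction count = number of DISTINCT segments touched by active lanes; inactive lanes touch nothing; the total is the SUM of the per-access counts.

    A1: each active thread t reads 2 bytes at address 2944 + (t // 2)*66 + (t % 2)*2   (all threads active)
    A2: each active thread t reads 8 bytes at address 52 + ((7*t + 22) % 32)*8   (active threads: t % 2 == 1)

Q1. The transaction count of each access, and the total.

A1: 16 transactions
A2: 5 transactions

Answer: 16,5; total 21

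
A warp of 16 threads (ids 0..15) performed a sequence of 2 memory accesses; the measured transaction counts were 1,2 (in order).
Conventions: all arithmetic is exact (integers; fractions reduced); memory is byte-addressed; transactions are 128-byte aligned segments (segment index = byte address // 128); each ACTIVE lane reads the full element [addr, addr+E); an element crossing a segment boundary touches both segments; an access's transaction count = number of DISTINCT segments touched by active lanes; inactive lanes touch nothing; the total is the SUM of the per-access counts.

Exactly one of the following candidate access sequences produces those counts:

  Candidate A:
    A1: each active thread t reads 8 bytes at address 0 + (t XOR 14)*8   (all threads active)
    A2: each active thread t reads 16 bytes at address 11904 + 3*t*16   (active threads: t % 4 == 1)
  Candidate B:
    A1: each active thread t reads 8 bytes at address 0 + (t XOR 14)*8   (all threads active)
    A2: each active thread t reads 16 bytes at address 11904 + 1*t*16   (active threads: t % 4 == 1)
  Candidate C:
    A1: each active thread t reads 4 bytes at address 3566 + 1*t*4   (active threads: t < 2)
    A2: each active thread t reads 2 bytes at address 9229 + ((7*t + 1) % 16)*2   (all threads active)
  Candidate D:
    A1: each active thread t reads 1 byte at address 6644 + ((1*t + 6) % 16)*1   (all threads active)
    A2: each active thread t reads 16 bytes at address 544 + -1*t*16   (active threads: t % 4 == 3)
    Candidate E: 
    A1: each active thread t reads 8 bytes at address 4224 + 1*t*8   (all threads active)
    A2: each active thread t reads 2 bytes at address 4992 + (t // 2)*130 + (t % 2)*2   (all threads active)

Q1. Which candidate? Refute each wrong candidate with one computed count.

A: A2 gives 4 transactions, not 2
C: A2 gives 1 transaction, not 2
D: A1 gives 2 transactions, not 1
E: A2 gives 8 transactions, not 2
B: all counts match (1,2)

Answer: B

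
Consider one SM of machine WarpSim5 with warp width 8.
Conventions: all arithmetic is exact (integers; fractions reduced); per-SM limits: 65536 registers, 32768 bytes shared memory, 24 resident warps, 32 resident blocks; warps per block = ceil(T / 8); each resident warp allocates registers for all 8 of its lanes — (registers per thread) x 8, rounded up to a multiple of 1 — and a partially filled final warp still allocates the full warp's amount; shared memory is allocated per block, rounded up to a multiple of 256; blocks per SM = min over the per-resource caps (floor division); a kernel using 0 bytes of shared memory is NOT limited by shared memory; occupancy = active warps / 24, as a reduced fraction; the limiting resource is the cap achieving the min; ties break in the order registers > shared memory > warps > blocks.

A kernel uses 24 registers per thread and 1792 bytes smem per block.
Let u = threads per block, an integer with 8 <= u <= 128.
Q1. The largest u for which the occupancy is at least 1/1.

Answer: u = 96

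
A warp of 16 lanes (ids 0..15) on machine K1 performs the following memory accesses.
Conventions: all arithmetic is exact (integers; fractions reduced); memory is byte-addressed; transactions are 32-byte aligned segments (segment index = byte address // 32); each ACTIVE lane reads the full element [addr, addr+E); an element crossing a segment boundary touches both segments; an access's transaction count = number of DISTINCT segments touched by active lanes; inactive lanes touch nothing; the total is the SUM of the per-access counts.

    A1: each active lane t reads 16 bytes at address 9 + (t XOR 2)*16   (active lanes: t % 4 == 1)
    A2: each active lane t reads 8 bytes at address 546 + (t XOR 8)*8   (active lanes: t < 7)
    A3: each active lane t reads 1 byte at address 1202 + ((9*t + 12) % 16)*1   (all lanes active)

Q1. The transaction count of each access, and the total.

A1: 8 transactions
A2: 2 transactions
A3: 2 transactions

Answer: 8,2,2; total 12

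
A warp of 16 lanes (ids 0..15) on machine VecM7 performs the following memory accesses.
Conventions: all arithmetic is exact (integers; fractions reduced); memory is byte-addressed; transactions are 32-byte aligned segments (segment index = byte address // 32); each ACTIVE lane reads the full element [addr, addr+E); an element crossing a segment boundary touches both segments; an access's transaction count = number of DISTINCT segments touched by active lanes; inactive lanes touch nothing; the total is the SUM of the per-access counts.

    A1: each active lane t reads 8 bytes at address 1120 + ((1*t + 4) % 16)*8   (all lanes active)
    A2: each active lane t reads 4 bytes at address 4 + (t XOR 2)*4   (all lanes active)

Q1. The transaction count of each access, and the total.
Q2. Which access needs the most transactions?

A1: 4 transactions
A2: 3 transactions

Answer: 4,3; total 7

Answer: A1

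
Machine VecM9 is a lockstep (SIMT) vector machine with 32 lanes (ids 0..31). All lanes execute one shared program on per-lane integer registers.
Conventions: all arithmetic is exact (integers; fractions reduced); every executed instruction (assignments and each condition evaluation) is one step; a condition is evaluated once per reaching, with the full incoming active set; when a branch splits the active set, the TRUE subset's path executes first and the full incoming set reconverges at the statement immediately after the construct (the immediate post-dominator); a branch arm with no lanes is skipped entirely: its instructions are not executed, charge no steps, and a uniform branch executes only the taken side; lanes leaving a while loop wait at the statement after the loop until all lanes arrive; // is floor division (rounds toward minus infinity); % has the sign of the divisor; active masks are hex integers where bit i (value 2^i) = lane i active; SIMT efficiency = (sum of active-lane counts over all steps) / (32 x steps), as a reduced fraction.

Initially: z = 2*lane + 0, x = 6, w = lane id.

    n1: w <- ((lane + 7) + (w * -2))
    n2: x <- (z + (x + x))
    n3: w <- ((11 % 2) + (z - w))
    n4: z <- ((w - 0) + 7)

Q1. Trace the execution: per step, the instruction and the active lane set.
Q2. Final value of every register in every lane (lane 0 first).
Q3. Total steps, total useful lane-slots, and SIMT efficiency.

step 0: w <- ((lane + 7) + (w * -2)) 0xffffffff
step 1: x <- (z + (x + x))           0xffffffff
step 2: w <- ((11 % 2) + (z - w))    0xffffffff
step 3: z <- ((w - 0) + 7)           0xffffffff

Answer: 4 steps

z: 1,4,7,10,13,16,19,22,25,28,31,34,37,40,43,46,49,52,55,58,61,64,67,70,73,76,79,82,85,88,91,94
x: 12,14,16,18,20,22,24,26,28,30,32,34,36,38,40,42,44,46,48,50,52,54,56,58,60,62,64,66,68,70,72,74
w: -6,-3,0,3,6,9,12,15,18,21,24,27,30,33,36,39,42,45,48,51,54,57,60,63,66,69,72,75,78,81,84,87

steps = 4; useful = 128; efficiency = 128/128 = 1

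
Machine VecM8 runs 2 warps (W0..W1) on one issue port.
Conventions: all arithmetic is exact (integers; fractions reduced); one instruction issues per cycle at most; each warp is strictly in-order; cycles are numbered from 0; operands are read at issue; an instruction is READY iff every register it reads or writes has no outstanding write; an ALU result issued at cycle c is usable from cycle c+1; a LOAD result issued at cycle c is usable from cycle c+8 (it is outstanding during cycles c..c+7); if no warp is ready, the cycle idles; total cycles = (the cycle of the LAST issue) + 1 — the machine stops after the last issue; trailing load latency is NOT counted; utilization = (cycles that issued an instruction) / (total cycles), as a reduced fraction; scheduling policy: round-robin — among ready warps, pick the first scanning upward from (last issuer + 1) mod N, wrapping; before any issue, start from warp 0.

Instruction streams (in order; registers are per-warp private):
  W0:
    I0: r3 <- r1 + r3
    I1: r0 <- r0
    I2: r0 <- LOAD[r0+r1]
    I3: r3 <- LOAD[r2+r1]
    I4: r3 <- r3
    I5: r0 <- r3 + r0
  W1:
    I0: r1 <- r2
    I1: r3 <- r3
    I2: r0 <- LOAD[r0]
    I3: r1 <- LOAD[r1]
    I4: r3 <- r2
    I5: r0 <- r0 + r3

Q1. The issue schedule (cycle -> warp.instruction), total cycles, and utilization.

cycle 0: W0.I0
cycle 1: W1.I0
cycle 2: W0.I1
cycle 3: W1.I1
cycle 4: W0.I2
cycle 5: W1.I2
cycle 6: W0.I3
cycle 7: W1.I3
cycle 8: W1.I4
cycle 9: idle
cycle 10: idle
cycle 11: idle
cycle 12: idle
cycle 13: W1.I5
cycle 14: W0.I4
cycle 15: W0.I5

Answer: 16 cycles, utilization 3/4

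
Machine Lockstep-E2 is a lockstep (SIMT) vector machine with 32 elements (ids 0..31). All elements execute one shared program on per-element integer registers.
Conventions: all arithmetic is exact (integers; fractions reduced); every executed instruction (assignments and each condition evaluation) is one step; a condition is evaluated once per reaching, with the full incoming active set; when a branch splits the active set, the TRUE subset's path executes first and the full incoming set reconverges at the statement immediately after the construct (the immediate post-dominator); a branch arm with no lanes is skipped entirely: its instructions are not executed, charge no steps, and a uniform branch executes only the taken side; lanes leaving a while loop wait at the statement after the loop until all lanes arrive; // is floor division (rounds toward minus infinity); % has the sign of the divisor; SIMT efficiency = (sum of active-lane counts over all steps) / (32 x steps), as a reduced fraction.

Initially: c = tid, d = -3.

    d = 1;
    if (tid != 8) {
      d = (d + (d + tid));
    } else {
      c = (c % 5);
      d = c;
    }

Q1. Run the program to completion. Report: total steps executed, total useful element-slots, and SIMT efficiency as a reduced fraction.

Answer: 5 steps, 97 useful, 97/160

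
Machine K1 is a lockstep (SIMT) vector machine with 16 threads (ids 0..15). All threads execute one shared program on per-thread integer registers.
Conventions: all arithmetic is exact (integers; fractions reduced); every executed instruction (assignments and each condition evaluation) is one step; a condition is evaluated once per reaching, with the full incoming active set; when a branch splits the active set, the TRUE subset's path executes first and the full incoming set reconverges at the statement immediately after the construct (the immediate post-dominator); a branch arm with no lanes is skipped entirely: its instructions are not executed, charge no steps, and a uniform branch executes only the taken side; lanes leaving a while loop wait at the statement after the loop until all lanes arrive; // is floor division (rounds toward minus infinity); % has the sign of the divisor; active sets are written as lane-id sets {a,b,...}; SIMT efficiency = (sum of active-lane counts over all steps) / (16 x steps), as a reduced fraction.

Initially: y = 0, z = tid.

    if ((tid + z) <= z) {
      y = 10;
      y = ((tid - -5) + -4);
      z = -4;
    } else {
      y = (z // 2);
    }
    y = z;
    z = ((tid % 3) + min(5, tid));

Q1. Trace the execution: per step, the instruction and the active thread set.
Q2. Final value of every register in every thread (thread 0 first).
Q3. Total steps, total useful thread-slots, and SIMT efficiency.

step 0: eval ((tid + z) <= z)        {0,1,2,3,4,5,6,7,8,9,10,11,12,13,14,15}
step 1: y <- 10                      {0}
step 2: y <- ((tid - -5) + -4)       {0}
step 3: z <- -4                      {0}
step 4: y <- (z // 2)                {1,2,3,4,5,6,7,8,9,10,11,12,13,14,15}
step 5: y <- z                       {0,1,2,3,4,5,6,7,8,9,10,11,12,13,14,15}
step 6: z <- ((tid % 3) + min(5, tid)) {0,1,2,3,4,5,6,7,8,9,10,11,12,13,14,15}

Answer: 7 steps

y: -4,1,2,3,4,5,6,7,8,9,10,11,12,13,14,15
z: 0,2,4,3,5,7,5,6,7,5,6,7,5,6,7,5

steps = 7; useful = 66; efficiency = 66/112 = 33/56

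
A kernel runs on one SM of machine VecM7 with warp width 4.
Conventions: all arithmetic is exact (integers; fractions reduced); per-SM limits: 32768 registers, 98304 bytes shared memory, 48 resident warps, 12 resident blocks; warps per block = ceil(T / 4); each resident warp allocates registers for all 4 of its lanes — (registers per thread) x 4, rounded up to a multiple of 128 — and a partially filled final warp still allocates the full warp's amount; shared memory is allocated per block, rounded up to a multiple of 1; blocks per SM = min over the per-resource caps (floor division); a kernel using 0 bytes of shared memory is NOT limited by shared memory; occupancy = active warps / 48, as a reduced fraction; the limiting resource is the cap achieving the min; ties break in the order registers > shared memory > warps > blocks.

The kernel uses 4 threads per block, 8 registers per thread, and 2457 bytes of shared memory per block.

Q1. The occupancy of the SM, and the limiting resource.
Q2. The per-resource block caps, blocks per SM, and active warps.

Answer: occupancy 1/4, limited by blocks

registers: 256 blocks
shared memory: 40 blocks
warps: 48 blocks
blocks: 12 blocks

Answer: 12 blocks, 12 active warps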